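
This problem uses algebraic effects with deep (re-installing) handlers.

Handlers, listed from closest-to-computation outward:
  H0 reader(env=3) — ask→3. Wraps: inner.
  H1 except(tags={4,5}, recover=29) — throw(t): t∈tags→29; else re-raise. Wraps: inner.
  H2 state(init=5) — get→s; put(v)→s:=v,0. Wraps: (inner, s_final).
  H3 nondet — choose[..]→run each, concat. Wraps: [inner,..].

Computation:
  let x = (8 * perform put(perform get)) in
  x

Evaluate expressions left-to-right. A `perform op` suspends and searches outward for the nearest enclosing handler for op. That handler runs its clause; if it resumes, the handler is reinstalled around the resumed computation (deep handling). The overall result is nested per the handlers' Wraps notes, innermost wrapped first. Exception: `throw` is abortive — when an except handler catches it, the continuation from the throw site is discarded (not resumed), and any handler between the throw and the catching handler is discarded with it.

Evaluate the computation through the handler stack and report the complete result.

Answer: [(0, 5)]

Step-by-step:
get @ H2 ⇒ 5
put(5) @ H2 ⇒ s:=5
H0 returns 0
H1 returns 0
H2 returns (0, 5)
H3 returns [(0, 5)]
= [(0, 5)]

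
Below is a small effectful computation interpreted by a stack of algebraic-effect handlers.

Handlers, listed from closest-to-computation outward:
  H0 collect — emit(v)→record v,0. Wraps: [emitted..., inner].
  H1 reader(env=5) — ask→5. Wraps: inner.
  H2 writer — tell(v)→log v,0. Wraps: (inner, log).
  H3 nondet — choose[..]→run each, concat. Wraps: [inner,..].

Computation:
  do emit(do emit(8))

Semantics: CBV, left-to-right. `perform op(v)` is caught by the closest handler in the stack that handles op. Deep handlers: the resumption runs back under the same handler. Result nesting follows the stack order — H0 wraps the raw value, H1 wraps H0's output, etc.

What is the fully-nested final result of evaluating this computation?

Answer: [([8, 0, 0], ())]

Step-by-step:
emit(8) @ H0 ⇒ out+=8
emit(0) @ H0 ⇒ out+=0
H0 returns [8, 0, 0]
H1 returns [8, 0, 0]
H2 returns ([8, 0, 0], ())
H3 returns [([8, 0, 0], ())]
= [([8, 0, 0], ())]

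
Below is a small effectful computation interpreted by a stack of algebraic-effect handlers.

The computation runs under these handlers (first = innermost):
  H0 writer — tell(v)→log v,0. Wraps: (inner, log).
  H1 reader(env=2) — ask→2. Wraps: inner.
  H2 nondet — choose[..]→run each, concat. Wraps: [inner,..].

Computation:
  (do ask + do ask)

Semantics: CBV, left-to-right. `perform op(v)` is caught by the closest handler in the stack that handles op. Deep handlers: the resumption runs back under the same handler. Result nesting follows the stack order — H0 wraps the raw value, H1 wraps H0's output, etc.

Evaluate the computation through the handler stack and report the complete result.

Evaluation trace:
ask @ H1 ⇒ 2
ask @ H1 ⇒ 2
H0 returns (4, ())
H1 returns (4, ())
H2 returns [(4, ())]
= [(4, ())]

Answer: [(4, ())]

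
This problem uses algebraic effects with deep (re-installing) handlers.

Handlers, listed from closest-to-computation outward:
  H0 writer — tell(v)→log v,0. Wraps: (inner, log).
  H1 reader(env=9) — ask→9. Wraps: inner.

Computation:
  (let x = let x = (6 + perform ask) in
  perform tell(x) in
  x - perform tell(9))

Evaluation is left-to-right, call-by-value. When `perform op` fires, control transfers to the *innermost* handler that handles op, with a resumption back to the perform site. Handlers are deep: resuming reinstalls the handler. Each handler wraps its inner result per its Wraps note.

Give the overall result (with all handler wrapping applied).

Answer: (0, (15, 9))

Step-by-step:
ask @ H1 ⇒ 9
tell(15) @ H0 ⇒ log+=15
tell(9) @ H0 ⇒ log+=9
H0 returns (0, (15, 9))
H1 returns (0, (15, 9))
= (0, (15, 9))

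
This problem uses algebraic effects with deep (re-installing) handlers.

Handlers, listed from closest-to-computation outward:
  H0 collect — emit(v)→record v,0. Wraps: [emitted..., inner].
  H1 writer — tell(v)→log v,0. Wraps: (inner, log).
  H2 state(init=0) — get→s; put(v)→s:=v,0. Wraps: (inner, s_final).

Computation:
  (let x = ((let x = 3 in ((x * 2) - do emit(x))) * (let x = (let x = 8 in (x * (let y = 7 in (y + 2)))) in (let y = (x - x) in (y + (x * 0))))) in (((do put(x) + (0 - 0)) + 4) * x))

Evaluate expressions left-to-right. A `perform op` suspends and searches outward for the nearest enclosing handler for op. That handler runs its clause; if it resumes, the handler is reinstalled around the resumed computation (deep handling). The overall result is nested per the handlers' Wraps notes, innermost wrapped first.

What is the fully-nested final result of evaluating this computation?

Evaluation trace:
emit(3) @ H0 ⇒ out+=3
put(0) @ H2 ⇒ s:=0
H0 returns [3, 0]
H1 returns ([3, 0], ())
H2 returns (([3, 0], ()), 0)
= (([3, 0], ()), 0)

Answer: (([3, 0], ()), 0)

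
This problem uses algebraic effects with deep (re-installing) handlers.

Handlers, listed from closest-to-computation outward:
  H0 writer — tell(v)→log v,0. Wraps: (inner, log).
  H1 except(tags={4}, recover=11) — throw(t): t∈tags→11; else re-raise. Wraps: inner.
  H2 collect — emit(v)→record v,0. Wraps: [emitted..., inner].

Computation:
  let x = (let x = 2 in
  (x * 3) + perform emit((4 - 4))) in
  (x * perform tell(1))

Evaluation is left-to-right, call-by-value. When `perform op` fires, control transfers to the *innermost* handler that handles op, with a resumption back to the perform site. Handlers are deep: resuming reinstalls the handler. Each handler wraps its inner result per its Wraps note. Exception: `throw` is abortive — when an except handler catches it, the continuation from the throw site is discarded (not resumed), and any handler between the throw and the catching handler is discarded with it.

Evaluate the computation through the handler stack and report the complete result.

Answer: [0, (0, (1))]

Evaluation trace:
emit(0) @ H2 ⇒ out+=0
tell(1) @ H0 ⇒ log+=1
H0 returns (0, (1))
H1 returns (0, (1))
H2 returns [0, (0, (1))]
= [0, (0, (1))]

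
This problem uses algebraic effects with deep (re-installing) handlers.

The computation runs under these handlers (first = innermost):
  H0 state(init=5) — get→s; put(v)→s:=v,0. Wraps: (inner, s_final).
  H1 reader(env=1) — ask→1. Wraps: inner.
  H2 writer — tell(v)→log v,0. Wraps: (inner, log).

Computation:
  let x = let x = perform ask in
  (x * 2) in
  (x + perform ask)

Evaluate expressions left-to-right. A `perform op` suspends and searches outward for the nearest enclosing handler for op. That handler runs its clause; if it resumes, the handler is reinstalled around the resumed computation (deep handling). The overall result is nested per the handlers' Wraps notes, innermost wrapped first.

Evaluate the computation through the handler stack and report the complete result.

Answer: ((3, 5), ())

Step-by-step:
ask @ H1 ⇒ 1
ask @ H1 ⇒ 1
H0 returns (3, 5)
H1 returns (3, 5)
H2 returns ((3, 5), ())
= ((3, 5), ())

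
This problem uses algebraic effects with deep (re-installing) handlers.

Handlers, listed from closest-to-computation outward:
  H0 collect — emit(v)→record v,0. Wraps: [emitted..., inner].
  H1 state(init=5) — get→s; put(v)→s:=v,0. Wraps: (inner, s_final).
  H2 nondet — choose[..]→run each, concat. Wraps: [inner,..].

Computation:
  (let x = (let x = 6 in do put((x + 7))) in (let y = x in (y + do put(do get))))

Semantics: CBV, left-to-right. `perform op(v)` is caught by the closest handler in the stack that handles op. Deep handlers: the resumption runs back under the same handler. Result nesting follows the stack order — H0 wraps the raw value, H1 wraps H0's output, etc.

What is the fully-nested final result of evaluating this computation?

Answer: [([0], 13)]

Working:
put(13) @ H1 ⇒ s:=13
get @ H1 ⇒ 13
put(13) @ H1 ⇒ s:=13
H0 returns [0]
H1 returns ([0], 13)
H2 returns [([0], 13)]
= [([0], 13)]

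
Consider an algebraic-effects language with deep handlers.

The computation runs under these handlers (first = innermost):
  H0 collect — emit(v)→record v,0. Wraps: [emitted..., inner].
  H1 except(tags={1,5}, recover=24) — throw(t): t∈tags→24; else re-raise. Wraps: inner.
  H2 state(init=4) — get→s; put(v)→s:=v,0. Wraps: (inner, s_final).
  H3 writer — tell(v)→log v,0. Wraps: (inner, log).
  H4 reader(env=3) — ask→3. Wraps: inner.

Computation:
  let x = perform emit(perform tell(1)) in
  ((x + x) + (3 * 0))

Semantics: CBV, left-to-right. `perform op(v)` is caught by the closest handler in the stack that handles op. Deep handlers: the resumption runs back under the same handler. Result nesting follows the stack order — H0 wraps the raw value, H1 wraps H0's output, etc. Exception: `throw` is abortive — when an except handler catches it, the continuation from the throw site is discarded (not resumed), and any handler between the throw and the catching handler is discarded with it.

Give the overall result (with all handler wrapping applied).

Step-by-step:
tell(1) @ H3 ⇒ log+=1
emit(0) @ H0 ⇒ out+=0
H0 returns [0, 0]
H1 returns [0, 0]
H2 returns ([0, 0], 4)
H3 returns (([0, 0], 4), (1))
H4 returns (([0, 0], 4), (1))
= (([0, 0], 4), (1))

Answer: (([0, 0], 4), (1))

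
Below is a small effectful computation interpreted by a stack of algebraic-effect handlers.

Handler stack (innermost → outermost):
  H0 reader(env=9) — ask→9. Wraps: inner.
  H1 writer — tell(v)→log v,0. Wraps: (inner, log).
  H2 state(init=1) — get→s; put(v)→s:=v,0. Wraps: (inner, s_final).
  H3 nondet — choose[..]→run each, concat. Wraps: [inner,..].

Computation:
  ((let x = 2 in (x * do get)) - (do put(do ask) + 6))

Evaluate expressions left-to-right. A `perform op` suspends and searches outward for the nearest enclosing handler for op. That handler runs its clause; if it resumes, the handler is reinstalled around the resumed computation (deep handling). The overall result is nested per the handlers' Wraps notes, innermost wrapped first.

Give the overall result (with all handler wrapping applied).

Answer: [((-4, ()), 9)]

Evaluation trace:
get @ H2 ⇒ 1
ask @ H0 ⇒ 9
put(9) @ H2 ⇒ s:=9
H0 returns -4
H1 returns (-4, ())
H2 returns ((-4, ()), 9)
H3 returns [((-4, ()), 9)]
= [((-4, ()), 9)]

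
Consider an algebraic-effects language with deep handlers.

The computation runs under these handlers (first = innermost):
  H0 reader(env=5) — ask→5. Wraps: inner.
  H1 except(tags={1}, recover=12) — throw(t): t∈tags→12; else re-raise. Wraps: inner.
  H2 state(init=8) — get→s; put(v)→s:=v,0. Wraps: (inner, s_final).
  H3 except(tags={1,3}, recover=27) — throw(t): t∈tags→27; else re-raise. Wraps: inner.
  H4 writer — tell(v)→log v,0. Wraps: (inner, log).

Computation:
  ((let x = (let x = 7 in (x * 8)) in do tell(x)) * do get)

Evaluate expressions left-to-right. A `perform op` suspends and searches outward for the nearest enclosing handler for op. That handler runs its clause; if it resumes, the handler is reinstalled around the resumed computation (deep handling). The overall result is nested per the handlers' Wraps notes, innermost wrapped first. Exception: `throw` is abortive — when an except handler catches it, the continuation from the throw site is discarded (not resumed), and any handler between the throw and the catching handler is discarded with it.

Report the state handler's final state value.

Answer: 8

Evaluation trace:
tell(56) @ H4 ⇒ log+=56
get @ H2 ⇒ 8
H0 returns 0
H1 returns 0
H2 returns (0, 8)
H3 returns (0, 8)
H4 returns ((0, 8), (56))
= ((0, 8), (56))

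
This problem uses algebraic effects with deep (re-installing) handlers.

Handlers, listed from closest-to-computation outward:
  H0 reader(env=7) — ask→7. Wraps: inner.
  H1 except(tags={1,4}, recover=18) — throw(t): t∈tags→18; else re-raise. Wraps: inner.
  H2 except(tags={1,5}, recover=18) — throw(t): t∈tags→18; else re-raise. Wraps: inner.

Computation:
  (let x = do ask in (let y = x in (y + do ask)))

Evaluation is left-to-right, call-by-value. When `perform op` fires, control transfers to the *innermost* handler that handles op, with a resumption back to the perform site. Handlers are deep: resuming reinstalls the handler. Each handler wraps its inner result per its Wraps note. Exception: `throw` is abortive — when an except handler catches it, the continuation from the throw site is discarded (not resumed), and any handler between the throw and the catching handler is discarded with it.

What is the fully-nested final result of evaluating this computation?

Step-by-step:
ask @ H0 ⇒ 7
ask @ H0 ⇒ 7
H0 returns 14
H1 returns 14
H2 returns 14
= 14

Answer: 14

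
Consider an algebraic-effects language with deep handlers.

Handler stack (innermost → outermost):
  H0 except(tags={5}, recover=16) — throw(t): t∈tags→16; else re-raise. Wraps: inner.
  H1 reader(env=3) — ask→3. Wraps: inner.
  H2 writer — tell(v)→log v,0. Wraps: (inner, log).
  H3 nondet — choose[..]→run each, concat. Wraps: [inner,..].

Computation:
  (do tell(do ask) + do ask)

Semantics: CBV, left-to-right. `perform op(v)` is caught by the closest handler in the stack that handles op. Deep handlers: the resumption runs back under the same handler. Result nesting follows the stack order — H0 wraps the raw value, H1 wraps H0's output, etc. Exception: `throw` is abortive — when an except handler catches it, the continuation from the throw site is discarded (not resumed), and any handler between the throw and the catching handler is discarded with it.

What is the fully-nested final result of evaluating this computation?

Working:
ask @ H1 ⇒ 3
tell(3) @ H2 ⇒ log+=3
ask @ H1 ⇒ 3
H0 returns 3
H1 returns 3
H2 returns (3, (3))
H3 returns [(3, (3))]
= [(3, (3))]

Answer: [(3, (3))]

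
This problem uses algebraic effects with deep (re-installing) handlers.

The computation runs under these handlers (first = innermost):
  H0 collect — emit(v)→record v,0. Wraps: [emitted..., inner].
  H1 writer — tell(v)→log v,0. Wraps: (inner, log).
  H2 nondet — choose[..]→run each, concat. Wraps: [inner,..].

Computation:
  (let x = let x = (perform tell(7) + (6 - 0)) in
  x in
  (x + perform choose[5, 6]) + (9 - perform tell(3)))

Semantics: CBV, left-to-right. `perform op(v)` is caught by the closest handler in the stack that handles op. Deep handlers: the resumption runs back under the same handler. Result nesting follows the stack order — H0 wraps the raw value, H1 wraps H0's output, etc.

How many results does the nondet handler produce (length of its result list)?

Evaluation trace:
tell(7) @ H1 ⇒ log+=7
choose[5, 6] @ H2
  branch[0] choose=5:
    tell(3) @ H1 ⇒ log+=3
    H0 returns [20]
    H1 returns ([20], (7, 3))
    H2 returns [([20], (7, 3))]
  branch[1] choose=6:
    tell(3) @ H1 ⇒ log+=3
    H0 returns [21]
    H1 returns ([21], (7, 3))
    H2 returns [([21], (7, 3))]
= [([20], (7, 3)), ([21], (7, 3))]

Answer: 2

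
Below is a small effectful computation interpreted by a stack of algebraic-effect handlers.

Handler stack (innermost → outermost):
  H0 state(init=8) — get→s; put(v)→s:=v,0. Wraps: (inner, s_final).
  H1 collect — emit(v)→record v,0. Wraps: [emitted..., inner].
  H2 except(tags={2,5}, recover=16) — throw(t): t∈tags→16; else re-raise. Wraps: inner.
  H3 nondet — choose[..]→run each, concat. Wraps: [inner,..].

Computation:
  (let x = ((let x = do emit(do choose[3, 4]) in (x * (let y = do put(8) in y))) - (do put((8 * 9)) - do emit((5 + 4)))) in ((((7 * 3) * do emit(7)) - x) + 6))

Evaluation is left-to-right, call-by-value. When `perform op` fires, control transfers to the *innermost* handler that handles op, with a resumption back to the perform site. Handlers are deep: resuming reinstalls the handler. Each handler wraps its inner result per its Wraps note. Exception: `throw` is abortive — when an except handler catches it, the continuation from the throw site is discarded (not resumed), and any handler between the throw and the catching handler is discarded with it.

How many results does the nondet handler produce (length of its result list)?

Answer: 2

Working:
choose[3, 4] @ H3
  branch[0] choose=3:
    emit(3) @ H1 ⇒ out+=3
    put(8) @ H0 ⇒ s:=8
    put(72) @ H0 ⇒ s:=72
    emit(9) @ H1 ⇒ out+=9
    emit(7) @ H1 ⇒ out+=7
    H0 returns (6, 72)
    H1 returns [3, 9, 7, (6, 72)]
    H2 returns [3, 9, 7, (6, 72)]
    H3 returns [[3, 9, 7, (6, 72)]]
  branch[1] choose=4:
    emit(4) @ H1 ⇒ out+=4
    put(8) @ H0 ⇒ s:=8
    put(72) @ H0 ⇒ s:=72
    emit(9) @ H1 ⇒ out+=9
    emit(7) @ H1 ⇒ out+=7
    H0 returns (6, 72)
    H1 returns [4, 9, 7, (6, 72)]
    H2 returns [4, 9, 7, (6, 72)]
    H3 returns [[4, 9, 7, (6, 72)]]
= [[3, 9, 7, (6, 72)], [4, 9, 7, (6, 72)]]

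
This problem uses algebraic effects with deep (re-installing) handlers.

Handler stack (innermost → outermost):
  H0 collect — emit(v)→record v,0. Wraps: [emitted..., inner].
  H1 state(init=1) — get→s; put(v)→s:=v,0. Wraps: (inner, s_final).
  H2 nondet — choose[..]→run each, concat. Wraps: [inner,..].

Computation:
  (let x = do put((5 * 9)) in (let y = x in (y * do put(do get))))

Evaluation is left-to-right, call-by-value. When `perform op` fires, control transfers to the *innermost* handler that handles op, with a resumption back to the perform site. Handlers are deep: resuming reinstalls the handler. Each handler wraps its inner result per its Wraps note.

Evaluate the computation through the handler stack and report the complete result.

Step-by-step:
put(45) @ H1 ⇒ s:=45
get @ H1 ⇒ 45
put(45) @ H1 ⇒ s:=45
H0 returns [0]
H1 returns ([0], 45)
H2 returns [([0], 45)]
= [([0], 45)]

Answer: [([0], 45)]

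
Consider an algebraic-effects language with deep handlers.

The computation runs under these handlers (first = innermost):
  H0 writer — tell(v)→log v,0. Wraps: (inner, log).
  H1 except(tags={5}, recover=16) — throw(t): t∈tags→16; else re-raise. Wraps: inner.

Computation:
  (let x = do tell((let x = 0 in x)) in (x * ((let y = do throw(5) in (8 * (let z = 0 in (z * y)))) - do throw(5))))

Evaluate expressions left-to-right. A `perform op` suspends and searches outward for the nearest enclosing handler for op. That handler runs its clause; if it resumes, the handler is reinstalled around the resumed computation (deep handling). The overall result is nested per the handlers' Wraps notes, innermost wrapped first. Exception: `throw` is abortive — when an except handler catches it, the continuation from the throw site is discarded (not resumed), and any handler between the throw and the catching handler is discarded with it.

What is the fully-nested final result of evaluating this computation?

Working:
tell(0) @ H0 ⇒ log+=0
throw(5) @ H1 caught ⇒ 16
= 16

Answer: 16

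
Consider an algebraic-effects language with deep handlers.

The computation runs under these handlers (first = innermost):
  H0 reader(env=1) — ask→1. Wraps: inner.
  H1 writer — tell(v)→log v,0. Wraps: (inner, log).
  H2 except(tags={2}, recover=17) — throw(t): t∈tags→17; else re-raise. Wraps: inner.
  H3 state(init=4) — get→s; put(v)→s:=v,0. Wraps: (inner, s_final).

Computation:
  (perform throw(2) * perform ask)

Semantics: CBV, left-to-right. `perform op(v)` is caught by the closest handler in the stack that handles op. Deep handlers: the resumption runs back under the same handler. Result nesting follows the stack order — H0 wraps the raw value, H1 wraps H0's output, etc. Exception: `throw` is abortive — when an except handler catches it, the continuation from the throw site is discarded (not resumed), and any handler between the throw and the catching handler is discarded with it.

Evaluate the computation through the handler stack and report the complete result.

Working:
throw(2) @ H2 caught ⇒ 17
H3 returns (17, 4)
= (17, 4)

Answer: (17, 4)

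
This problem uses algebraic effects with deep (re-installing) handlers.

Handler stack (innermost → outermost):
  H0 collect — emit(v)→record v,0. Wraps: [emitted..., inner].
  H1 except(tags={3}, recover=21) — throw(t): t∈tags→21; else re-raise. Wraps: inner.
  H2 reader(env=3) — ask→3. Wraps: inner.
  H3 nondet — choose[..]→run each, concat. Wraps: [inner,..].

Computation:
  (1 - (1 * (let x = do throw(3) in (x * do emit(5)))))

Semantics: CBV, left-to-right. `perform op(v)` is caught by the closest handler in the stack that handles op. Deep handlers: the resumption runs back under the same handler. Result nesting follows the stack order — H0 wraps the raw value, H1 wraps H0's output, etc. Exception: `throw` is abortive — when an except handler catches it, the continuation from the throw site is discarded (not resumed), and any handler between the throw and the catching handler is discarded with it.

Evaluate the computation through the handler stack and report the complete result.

Answer: [21]

Evaluation trace:
throw(3) @ H1 caught ⇒ 21
H2 returns 21
H3 returns [21]
= [21]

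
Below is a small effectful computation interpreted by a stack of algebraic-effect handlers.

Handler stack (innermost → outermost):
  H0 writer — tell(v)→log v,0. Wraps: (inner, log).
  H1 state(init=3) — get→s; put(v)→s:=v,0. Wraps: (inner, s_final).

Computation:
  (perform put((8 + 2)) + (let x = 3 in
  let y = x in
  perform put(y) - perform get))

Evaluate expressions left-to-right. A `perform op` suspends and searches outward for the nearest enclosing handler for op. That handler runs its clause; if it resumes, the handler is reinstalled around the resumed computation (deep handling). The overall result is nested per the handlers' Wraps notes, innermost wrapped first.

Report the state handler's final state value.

Step-by-step:
put(10) @ H1 ⇒ s:=10
put(3) @ H1 ⇒ s:=3
get @ H1 ⇒ 3
H0 returns (-3, ())
H1 returns ((-3, ()), 3)
= ((-3, ()), 3)

Answer: 3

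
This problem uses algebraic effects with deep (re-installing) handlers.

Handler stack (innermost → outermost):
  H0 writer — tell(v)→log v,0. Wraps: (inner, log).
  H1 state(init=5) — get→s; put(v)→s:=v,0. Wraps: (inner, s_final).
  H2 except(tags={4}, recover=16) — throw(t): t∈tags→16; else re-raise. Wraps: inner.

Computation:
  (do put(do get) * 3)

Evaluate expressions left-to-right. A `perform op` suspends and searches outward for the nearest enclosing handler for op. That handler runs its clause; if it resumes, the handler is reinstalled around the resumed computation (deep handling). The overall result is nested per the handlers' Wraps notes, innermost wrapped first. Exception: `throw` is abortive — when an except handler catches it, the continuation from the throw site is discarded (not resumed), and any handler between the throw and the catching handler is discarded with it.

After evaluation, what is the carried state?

Answer: 5

Evaluation trace:
get @ H1 ⇒ 5
put(5) @ H1 ⇒ s:=5
H0 returns (0, ())
H1 returns ((0, ()), 5)
H2 returns ((0, ()), 5)
= ((0, ()), 5)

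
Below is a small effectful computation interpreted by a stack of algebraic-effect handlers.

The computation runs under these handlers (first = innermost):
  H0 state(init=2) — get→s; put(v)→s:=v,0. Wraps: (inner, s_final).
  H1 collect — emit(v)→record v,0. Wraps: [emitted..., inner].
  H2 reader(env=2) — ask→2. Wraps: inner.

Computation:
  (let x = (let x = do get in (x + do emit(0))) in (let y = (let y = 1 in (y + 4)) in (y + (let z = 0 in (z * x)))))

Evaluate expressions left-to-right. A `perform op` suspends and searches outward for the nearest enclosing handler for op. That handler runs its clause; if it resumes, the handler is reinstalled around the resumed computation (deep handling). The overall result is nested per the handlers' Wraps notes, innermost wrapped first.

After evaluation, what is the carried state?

Answer: 2

Step-by-step:
get @ H0 ⇒ 2
emit(0) @ H1 ⇒ out+=0
H0 returns (5, 2)
H1 returns [0, (5, 2)]
H2 returns [0, (5, 2)]
= [0, (5, 2)]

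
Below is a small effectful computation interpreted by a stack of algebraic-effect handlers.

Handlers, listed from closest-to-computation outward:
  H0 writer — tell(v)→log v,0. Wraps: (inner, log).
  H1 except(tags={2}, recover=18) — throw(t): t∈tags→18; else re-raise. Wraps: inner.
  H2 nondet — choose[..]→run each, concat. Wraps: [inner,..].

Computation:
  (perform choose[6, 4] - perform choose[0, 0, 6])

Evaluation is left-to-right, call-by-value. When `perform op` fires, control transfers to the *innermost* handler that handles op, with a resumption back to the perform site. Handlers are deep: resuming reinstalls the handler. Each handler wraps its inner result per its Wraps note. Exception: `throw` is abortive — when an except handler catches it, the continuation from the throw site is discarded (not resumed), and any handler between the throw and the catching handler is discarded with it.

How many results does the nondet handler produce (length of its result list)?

Evaluation trace:
choose[6, 4] @ H2
  branch[0] choose=6:
    choose[0, 0, 6] @ H2
      branch[0] choose=0:
        H0 returns (6, ())
        H1 returns (6, ())
        H2 returns [(6, ())]
      branch[1] choose=0:
        H0 returns (6, ())
        H1 returns (6, ())
        H2 returns [(6, ())]
      branch[2] choose=6:
        H0 returns (0, ())
        H1 returns (0, ())
        H2 returns [(0, ())]
  branch[1] choose=4:
    choose[0, 0, 6] @ H2
      branch[0] choose=0:
        H0 returns (4, ())
        H1 returns (4, ())
        H2 returns [(4, ())]
      branch[1] choose=0:
        H0 returns (4, ())
        H1 returns (4, ())
        H2 returns [(4, ())]
      branch[2] choose=6:
        H0 returns (-2, ())
        H1 returns (-2, ())
        H2 returns [(-2, ())]
= [(6, ()), (6, ()), (0, ()), (4, ()), (4, ()), (-2, ())]

Answer: 6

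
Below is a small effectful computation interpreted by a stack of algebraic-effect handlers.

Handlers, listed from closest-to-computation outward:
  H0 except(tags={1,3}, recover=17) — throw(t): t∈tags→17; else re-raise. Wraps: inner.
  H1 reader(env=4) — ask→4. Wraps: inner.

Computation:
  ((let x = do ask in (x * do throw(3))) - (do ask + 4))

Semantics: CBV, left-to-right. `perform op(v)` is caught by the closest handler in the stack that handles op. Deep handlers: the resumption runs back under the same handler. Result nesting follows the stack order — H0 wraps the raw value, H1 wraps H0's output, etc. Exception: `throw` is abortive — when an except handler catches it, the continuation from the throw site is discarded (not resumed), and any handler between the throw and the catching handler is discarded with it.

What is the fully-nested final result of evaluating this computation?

Answer: 17

Working:
ask @ H1 ⇒ 4
throw(3) @ H0 caught ⇒ 17
H1 returns 17
= 17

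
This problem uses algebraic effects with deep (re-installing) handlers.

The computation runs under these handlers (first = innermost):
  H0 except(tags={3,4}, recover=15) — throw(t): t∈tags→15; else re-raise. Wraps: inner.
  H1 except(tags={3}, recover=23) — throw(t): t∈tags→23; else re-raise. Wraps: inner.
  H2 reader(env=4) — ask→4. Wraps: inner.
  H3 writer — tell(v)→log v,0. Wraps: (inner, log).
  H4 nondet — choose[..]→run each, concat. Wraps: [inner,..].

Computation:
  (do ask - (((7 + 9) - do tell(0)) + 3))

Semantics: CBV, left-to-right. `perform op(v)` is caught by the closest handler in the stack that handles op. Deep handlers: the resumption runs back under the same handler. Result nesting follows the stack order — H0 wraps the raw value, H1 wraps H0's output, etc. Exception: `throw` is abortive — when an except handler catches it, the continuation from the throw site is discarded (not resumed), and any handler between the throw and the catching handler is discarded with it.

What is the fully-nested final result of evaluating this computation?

Answer: [(-15, (0))]

Step-by-step:
ask @ H2 ⇒ 4
tell(0) @ H3 ⇒ log+=0
H0 returns -15
H1 returns -15
H2 returns -15
H3 returns (-15, (0))
H4 returns [(-15, (0))]
= [(-15, (0))]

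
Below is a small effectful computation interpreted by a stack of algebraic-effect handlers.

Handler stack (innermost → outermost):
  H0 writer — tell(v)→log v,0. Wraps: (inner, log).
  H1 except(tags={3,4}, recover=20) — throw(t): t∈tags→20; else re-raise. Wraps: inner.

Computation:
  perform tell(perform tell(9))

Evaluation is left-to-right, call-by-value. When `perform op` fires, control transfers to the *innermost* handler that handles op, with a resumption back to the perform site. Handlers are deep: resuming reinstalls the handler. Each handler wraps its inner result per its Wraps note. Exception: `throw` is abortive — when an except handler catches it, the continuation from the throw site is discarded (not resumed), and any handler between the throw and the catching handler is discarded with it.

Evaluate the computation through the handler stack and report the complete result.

Step-by-step:
tell(9) @ H0 ⇒ log+=9
tell(0) @ H0 ⇒ log+=0
H0 returns (0, (9, 0))
H1 returns (0, (9, 0))
= (0, (9, 0))

Answer: (0, (9, 0))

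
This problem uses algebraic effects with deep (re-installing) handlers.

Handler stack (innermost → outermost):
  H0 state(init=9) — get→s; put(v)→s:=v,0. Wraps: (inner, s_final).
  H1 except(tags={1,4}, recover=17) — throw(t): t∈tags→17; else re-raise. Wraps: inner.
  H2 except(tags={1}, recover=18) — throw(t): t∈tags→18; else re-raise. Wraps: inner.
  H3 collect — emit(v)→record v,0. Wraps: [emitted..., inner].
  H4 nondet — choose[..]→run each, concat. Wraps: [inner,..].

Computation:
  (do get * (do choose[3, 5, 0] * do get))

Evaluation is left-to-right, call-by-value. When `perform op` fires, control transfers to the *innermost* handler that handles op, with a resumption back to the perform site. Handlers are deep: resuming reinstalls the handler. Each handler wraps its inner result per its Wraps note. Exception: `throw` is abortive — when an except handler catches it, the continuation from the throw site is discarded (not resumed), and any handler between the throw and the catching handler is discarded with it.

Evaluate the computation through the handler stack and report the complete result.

Answer: [[(243, 9)], [(405, 9)], [(0, 9)]]

Evaluation trace:
get @ H0 ⇒ 9
choose[3, 5, 0] @ H4
  branch[0] choose=3:
    get @ H0 ⇒ 9
    H0 returns (243, 9)
    H1 returns (243, 9)
    H2 returns (243, 9)
    H3 returns [(243, 9)]
    H4 returns [[(243, 9)]]
  branch[1] choose=5:
    get @ H0 ⇒ 9
    H0 returns (405, 9)
    H1 returns (405, 9)
    H2 returns (405, 9)
    H3 returns [(405, 9)]
    H4 returns [[(405, 9)]]
  branch[2] choose=0:
    get @ H0 ⇒ 9
    H0 returns (0, 9)
    H1 returns (0, 9)
    H2 returns (0, 9)
    H3 returns [(0, 9)]
    H4 returns [[(0, 9)]]
= [[(243, 9)], [(405, 9)], [(0, 9)]]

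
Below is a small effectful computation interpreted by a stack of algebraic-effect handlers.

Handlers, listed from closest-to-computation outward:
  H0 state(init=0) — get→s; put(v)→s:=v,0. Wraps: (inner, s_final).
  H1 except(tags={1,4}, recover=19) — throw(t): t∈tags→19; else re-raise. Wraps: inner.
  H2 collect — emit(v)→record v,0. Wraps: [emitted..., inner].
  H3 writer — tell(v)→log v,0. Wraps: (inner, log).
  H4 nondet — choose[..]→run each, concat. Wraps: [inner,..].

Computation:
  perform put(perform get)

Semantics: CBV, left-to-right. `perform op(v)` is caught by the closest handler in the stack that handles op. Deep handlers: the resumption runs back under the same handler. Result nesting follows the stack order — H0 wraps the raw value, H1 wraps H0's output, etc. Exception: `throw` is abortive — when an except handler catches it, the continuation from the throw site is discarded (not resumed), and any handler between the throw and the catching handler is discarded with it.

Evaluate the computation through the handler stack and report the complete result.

Answer: [([(0, 0)], ())]

Step-by-step:
get @ H0 ⇒ 0
put(0) @ H0 ⇒ s:=0
H0 returns (0, 0)
H1 returns (0, 0)
H2 returns [(0, 0)]
H3 returns ([(0, 0)], ())
H4 returns [([(0, 0)], ())]
= [([(0, 0)], ())]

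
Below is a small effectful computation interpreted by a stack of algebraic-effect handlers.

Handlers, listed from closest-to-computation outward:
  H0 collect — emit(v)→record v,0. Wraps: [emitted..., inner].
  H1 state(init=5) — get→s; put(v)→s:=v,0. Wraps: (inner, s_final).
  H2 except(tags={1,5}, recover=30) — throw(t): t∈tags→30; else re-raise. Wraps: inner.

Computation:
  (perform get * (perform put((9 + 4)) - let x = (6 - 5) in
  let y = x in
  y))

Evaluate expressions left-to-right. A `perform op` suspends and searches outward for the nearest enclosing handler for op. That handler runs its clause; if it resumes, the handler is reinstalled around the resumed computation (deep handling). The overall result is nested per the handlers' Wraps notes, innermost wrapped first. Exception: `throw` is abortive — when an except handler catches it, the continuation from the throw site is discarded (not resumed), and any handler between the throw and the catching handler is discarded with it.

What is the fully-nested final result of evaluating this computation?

Step-by-step:
get @ H1 ⇒ 5
put(13) @ H1 ⇒ s:=13
H0 returns [-5]
H1 returns ([-5], 13)
H2 returns ([-5], 13)
= ([-5], 13)

Answer: ([-5], 13)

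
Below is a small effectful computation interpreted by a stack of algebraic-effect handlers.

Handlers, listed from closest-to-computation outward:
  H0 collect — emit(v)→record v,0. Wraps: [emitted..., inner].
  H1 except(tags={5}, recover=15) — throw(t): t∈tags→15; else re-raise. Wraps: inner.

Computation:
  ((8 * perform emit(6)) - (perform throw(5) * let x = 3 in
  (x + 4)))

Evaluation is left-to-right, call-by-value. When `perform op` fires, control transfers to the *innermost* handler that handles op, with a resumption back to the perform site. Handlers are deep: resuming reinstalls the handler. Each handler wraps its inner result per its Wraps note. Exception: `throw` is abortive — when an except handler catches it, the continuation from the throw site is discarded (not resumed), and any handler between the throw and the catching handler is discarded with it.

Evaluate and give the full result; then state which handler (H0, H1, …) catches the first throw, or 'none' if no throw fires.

Evaluation trace:
emit(6) @ H0 ⇒ out+=6
throw(5) @ H1 caught ⇒ 15
= 15

Answer: 15 ; first throw caught by: H1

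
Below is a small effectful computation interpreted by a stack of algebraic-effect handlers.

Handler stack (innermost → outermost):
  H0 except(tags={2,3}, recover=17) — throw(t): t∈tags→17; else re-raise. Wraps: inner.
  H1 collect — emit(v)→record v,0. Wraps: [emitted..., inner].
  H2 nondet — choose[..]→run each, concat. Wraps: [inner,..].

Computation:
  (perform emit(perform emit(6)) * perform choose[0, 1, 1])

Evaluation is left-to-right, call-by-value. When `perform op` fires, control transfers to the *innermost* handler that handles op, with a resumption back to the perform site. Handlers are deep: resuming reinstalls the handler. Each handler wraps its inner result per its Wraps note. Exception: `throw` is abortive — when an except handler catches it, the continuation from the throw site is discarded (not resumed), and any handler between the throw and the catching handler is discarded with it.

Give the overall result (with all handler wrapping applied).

Answer: [[6, 0, 0], [6, 0, 0], [6, 0, 0]]

Evaluation trace:
emit(6) @ H1 ⇒ out+=6
emit(0) @ H1 ⇒ out+=0
choose[0, 1, 1] @ H2
  branch[0] choose=0:
    H0 returns 0
    H1 returns [6, 0, 0]
    H2 returns [[6, 0, 0]]
  branch[1] choose=1:
    H0 returns 0
    H1 returns [6, 0, 0]
    H2 returns [[6, 0, 0]]
  branch[2] choose=1:
    H0 returns 0
    H1 returns [6, 0, 0]
    H2 returns [[6, 0, 0]]
= [[6, 0, 0], [6, 0, 0], [6, 0, 0]]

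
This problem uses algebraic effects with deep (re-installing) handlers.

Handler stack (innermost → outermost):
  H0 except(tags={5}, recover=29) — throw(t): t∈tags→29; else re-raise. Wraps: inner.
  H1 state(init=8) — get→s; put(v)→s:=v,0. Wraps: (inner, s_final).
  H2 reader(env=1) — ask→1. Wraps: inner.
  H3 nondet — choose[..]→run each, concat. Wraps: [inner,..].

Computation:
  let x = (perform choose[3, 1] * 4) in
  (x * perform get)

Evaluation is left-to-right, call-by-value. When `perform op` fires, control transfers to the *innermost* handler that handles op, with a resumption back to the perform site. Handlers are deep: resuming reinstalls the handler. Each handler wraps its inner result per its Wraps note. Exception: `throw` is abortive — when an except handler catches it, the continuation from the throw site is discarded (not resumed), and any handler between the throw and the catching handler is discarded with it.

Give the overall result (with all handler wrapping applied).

Evaluation trace:
choose[3, 1] @ H3
  branch[0] choose=3:
    get @ H1 ⇒ 8
    H0 returns 96
    H1 returns (96, 8)
    H2 returns (96, 8)
    H3 returns [(96, 8)]
  branch[1] choose=1:
    get @ H1 ⇒ 8
    H0 returns 32
    H1 returns (32, 8)
    H2 returns (32, 8)
    H3 returns [(32, 8)]
= [(96, 8), (32, 8)]

Answer: [(96, 8), (32, 8)]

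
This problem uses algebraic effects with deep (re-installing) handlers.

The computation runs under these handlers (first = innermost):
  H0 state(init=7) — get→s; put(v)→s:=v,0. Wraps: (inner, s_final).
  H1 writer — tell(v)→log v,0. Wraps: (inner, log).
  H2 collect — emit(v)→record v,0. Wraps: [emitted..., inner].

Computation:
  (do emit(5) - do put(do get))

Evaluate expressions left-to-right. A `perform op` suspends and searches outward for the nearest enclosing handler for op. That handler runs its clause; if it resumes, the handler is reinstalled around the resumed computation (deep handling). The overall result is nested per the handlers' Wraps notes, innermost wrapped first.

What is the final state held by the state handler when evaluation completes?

Evaluation trace:
emit(5) @ H2 ⇒ out+=5
get @ H0 ⇒ 7
put(7) @ H0 ⇒ s:=7
H0 returns (0, 7)
H1 returns ((0, 7), ())
H2 returns [5, ((0, 7), ())]
= [5, ((0, 7), ())]

Answer: 7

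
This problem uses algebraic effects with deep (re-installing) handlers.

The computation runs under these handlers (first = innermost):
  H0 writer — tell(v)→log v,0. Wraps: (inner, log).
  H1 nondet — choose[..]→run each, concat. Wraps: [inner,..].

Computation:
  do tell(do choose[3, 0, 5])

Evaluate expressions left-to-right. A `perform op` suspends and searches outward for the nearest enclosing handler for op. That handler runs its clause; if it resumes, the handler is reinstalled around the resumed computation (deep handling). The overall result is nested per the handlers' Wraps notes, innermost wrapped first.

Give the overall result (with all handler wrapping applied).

Working:
choose[3, 0, 5] @ H1
  branch[0] choose=3:
    tell(3) @ H0 ⇒ log+=3
    H0 returns (0, (3))
    H1 returns [(0, (3))]
  branch[1] choose=0:
    tell(0) @ H0 ⇒ log+=0
    H0 returns (0, (0))
    H1 returns [(0, (0))]
  branch[2] choose=5:
    tell(5) @ H0 ⇒ log+=5
    H0 returns (0, (5))
    H1 returns [(0, (5))]
= [(0, (3)), (0, (0)), (0, (5))]

Answer: [(0, (3)), (0, (0)), (0, (5))]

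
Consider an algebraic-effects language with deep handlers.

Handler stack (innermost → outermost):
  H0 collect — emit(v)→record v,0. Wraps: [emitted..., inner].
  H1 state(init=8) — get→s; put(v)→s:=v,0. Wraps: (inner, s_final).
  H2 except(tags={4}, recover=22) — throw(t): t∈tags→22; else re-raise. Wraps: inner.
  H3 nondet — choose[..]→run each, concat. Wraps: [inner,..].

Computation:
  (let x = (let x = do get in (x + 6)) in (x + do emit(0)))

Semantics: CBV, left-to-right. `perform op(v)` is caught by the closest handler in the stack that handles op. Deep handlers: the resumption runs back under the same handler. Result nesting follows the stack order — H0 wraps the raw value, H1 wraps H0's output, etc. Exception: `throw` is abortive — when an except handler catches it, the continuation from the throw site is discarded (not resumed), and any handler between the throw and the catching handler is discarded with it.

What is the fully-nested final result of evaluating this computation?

Answer: [([0, 14], 8)]

Working:
get @ H1 ⇒ 8
emit(0) @ H0 ⇒ out+=0
H0 returns [0, 14]
H1 returns ([0, 14], 8)
H2 returns ([0, 14], 8)
H3 returns [([0, 14], 8)]
= [([0, 14], 8)]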